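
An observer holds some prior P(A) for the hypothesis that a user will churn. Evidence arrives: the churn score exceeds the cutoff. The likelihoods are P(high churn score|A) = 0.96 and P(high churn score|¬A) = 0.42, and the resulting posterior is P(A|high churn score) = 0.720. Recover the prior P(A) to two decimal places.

P(A) = 0.53

Bayes' rule in odds form gives O(A|E) = O(A)·[P(E|A)/P(E|¬A)], hence O(A) = O(A|E)/LR.
Posterior odds = 0.720/(1−0.720) = 2.5714. LR = 0.96/0.42 = 2.2857.
Prior odds = 2.5714/2.2857 = 1.1250, so P(A) = 1.1250/(1+1.1250) ≈ 0.53.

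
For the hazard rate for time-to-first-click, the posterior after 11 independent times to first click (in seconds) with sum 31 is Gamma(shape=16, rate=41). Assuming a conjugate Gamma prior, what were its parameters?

Gamma–exponential conjugacy: posterior shape = α + n, posterior rate = β + Σtᵢ.
So α = 16 − 11 = 5 and β = 41 − 31 = 10.

Gamma(shape=5, rate=10)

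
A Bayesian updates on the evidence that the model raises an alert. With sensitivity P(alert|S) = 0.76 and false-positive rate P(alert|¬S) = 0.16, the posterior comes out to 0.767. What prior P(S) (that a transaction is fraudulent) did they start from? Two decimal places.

Bayes' rule in odds form gives O(S|E) = O(S)·[P(E|S)/P(E|¬S)], hence O(S) = O(S|E)/LR.
Posterior odds = 0.767/(1−0.767) = 3.2918. LR = 0.76/0.16 = 4.7500.
Prior odds = 3.2918/4.7500 = 0.6930, so P(S) = 0.6930/(1+0.6930) ≈ 0.41.

P(S) = 0.41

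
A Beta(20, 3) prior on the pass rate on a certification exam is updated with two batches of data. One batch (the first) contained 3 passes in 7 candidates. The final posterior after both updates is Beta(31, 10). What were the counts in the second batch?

Because Beta–binomial updating is additive in the counts, the combined data contributed (α_post−α_prior, β_post−β_prior) successes and failures.
Total across both batches: 31−20=11 passes, 10−3=7 failures.
Subtract the first batch: 11−3=8 passes and 7−4=3 failures.

8 passes and 3 failures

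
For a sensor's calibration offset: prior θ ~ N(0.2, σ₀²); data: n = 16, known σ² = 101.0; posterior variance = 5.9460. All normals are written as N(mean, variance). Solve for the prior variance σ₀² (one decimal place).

Posterior precision equals prior precision plus data precision: 1/σ_n² = 1/σ₀² + n/σ².
So 1/σ₀² = 1/5.9460 − 16/101.0 = 0.168180 − 0.158416 = 0.009764.
Hence σ₀² = 1/0.009764 ≈ 102.4.

σ₀² = 102.4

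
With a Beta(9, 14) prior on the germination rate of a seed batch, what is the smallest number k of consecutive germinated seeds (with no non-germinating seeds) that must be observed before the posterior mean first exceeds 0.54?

k = 8

After k germinated seeds and 0 non-germinating seeds the posterior is Beta(9+k, 14), with mean (9+k)/(9+14+k).
Set (9+k)/(23+k) > 0.54 and solve: k > (0.54·23 − 9)/(1 − 0.54) = 7.435.
The smallest integer exceeding 7.435 is 8, and checking k=8: (17)/(31) = 0.5484 > 0.54.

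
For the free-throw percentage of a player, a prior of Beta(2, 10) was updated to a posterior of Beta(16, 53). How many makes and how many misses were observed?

14 makes and 43 misses

A Beta(a, b) prior with s successes and f failures in binomial data gives a Beta(a+s, b+f) posterior.
So s = 16 − 2 = 14 and f = 53 − 10 = 43.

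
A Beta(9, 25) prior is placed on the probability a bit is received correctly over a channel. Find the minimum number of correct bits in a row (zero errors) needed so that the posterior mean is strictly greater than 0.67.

After k correct bits and 0 errors the posterior is Beta(9+k, 25), with mean (9+k)/(9+25+k).
Set (9+k)/(34+k) > 0.67 and solve: k > (0.67·34 − 9)/(1 − 0.67) = 41.758.
The smallest integer exceeding 41.758 is 42.

k = 42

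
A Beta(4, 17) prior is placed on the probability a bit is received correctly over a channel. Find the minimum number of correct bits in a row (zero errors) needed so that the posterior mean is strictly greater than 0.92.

k = 192

After k correct bits and 0 errors the posterior is Beta(4+k, 17), with mean (4+k)/(4+17+k).
Set (4+k)/(21+k) > 0.92 and solve: k > (0.92·21 − 4)/(1 − 0.92) = 191.500.
The smallest integer exceeding 191.500 is 192.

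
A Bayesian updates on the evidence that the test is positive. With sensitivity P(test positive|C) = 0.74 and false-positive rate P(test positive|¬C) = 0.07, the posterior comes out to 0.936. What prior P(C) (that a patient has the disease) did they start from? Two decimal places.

P(C) = 0.58

In odds form, posterior odds = prior odds × likelihood ratio, so prior odds = posterior odds ÷ LR.
Posterior odds = 0.936/(1−0.936) = 14.6250. LR = 0.74/0.07 = 10.5714.
Prior odds = 14.6250/10.5714 = 1.3834, so P(C) = 1.3834/(1+1.3834) ≈ 0.58.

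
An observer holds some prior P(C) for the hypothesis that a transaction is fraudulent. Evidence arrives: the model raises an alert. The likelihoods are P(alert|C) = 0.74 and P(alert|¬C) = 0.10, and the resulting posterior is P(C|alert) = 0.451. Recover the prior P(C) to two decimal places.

P(C) = 0.10

Bayes' rule in odds form gives O(C|E) = O(C)·[P(E|C)/P(E|¬C)], hence O(C) = O(C|E)/LR.
Posterior odds = 0.451/(1−0.451) = 0.8215. LR = 0.74/0.10 = 7.4000.
Prior odds = 0.8215/7.4000 = 0.1110, so P(C) = 0.1110/(1+0.1110) ≈ 0.10.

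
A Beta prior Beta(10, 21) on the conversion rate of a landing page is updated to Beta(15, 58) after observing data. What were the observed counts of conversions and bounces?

5 conversions and 37 bounces

Under Beta–binomial conjugacy the posterior parameters are (a+s, b+f).
Match parameters: s=15−10=5, f=58−21=37.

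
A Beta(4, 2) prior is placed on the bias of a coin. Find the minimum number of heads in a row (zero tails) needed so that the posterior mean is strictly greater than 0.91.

After k heads and 0 tails the posterior is Beta(4+k, 2), with mean (4+k)/(4+2+k).
Set (4+k)/(6+k) > 0.91 and solve: k > (0.91·6 − 4)/(1 − 0.91) = 16.222.
The smallest integer exceeding 16.222 is 17, and checking k=17: (21)/(23) = 0.9130 > 0.91.

k = 17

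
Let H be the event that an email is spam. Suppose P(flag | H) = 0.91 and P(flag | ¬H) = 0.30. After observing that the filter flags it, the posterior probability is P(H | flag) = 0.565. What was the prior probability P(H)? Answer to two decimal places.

In odds form, posterior odds = prior odds × likelihood ratio, so prior odds = posterior odds ÷ LR.
Posterior odds = 0.565/(1−0.565) = 1.2989. LR = 0.91/0.30 = 3.0333.
Prior odds = 1.2989/3.0333 = 0.4282, so P(H) = 0.4282/(1+0.4282) ≈ 0.30.

P(H) = 0.30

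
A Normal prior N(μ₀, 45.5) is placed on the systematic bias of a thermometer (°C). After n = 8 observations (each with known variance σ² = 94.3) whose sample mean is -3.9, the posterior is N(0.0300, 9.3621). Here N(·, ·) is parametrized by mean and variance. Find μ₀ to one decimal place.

μ₀ = 15.2

The posterior mean is a precision-weighted average: μ_n = (τ₀μ₀ + τ_data·x̄)/(τ₀+τ_data), with τ₀=1/σ₀² and τ_data=n/σ².
Here τ₀ = 1/45.5 = 0.021978 and τ_data = 8/94.3 = 0.084836, so τ_n = 0.106814.
Rearranging for μ₀: μ₀ = (μ_n·τ_n − τ_data·x̄)/τ₀ = (0.0300·0.106814 − 0.084836·-3.9) / 0.021978 = 0.334065/0.021978 ≈ 15.2.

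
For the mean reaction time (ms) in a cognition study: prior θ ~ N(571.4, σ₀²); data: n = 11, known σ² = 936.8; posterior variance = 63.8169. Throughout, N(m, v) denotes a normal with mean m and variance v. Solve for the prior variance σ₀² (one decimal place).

For the Normal–Normal model with known σ², precisions add: τ_n = τ₀ + n/σ².
So 1/σ₀² = 1/63.8169 − 11/936.8 = 0.015670 − 0.011742 = 0.003928.
Hence σ₀² = 1/0.003928 ≈ 254.6.

σ₀² = 254.6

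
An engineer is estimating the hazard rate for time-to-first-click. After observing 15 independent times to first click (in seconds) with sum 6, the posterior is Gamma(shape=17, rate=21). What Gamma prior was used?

Gamma–exponential conjugacy: posterior shape = α + n, posterior rate = β + Σtᵢ.
So α = 17 − 15 = 2 and β = 21 − 6 = 15.

Gamma(shape=2, rate=15)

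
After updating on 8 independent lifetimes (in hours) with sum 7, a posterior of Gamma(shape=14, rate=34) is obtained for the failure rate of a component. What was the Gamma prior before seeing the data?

For an exponential likelihood with a Gamma(α, β) prior on the rate, n observations with total T give posterior Gamma(α+n, β+T).
So α = 14 − 8 = 6 and β = 34 − 7 = 27.

Gamma(shape=6, rate=27)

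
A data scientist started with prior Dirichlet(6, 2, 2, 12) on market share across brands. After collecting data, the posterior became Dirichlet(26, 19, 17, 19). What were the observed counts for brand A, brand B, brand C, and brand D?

counts (20, 17, 15, 7)

For a Dirichlet(α) prior with multinomial counts c, the posterior is Dirichlet(α + c) componentwise.
Counts are posterior − prior componentwise: 26−6=20, 19−2=17, 17−2=15, 19−12=7.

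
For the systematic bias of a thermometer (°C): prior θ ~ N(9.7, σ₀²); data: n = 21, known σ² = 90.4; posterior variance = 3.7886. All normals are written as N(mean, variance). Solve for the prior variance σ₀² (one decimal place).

Posterior precision equals prior precision plus data precision: 1/σ_n² = 1/σ₀² + n/σ².
So 1/σ₀² = 1/3.7886 − 21/90.4 = 0.263950 − 0.232301 = 0.031649.
Hence σ₀² = 1/0.031649 ≈ 31.6.

σ₀² = 31.6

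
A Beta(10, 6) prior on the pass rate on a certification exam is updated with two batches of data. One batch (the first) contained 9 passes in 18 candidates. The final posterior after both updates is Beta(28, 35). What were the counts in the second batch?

Sequential conjugate updates are equivalent to a single update on the pooled data, so total successes = posterior α − prior α and total failures = posterior β − prior β.
Total across both batches: 28−10=18 passes, 35−6=29 failures.
Subtract the first batch: 18−9=9 passes and 29−9=20 failures.

9 passes and 20 failures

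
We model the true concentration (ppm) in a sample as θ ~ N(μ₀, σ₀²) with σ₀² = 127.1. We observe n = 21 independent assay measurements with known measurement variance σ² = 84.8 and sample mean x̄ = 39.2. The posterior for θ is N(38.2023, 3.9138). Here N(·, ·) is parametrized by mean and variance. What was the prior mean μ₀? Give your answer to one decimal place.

With known observation variance, the Normal–Normal posterior has precision τ_n = τ₀ + n/σ² and mean μ_n = (τ₀μ₀ + (n/σ²)x̄)/τ_n.
Here τ₀ = 1/127.1 = 0.007868 and τ_data = 21/84.8 = 0.247642, so τ_n = 0.255510.
Rearranging for μ₀: μ₀ = (μ_n·τ_n − τ_data·x̄)/τ₀ = (38.2023·0.255510 − 0.247642·39.2) / 0.007868 = 0.053503/0.007868 ≈ 6.8.

μ₀ = 6.8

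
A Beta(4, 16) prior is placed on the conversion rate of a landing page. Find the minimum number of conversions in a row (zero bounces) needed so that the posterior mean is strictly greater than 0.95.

After k conversions and 0 bounces the posterior is Beta(4+k, 16), with mean (4+k)/(4+16+k).
Set (4+k)/(20+k) > 0.95 and solve: k > (0.95·20 − 4)/(1 − 0.95) = 300.000.
The smallest integer exceeding 300.000 is 301.

k = 301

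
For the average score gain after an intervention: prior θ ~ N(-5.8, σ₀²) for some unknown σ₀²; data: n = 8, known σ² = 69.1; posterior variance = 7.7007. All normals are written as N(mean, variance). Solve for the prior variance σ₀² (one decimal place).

σ₀² = 71.0

For the Normal–Normal model with known σ², precisions add: τ_n = τ₀ + n/σ².
So 1/σ₀² = 1/7.7007 − 8/69.1 = 0.129858 − 0.115774 = 0.014084.
Hence σ₀² = 1/0.014084 ≈ 71.0.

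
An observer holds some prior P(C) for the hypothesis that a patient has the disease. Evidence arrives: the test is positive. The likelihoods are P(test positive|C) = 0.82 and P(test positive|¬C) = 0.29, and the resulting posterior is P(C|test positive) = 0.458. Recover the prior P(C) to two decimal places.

Bayes' rule in odds form gives O(C|E) = O(C)·[P(E|C)/P(E|¬C)], hence O(C) = O(C|E)/LR.
Posterior odds = 0.458/(1−0.458) = 0.8450. LR = 0.82/0.29 = 2.8276.
Prior odds = 0.8450/2.8276 = 0.2988, so P(C) = 0.2988/(1+0.2988) ≈ 0.23.

P(C) = 0.23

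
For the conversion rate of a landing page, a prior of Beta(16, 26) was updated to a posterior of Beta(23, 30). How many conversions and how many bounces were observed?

Beta is conjugate to the binomial likelihood: posterior = Beta(α+s, β+f).
So s = 23 − 16 = 7 and f = 30 − 26 = 4.

7 conversions and 4 bounces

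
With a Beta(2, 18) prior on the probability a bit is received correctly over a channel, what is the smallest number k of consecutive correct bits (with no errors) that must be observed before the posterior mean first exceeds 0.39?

After k correct bits and 0 errors the posterior is Beta(2+k, 18), with mean (2+k)/(2+18+k).
Set (2+k)/(20+k) > 0.39 and solve: k > (0.39·20 − 2)/(1 − 0.39) = 9.508.
The smallest integer exceeding 9.508 is 10.

k = 10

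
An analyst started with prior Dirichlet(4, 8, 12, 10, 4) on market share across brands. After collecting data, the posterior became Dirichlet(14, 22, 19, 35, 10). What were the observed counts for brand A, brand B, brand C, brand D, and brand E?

counts (10, 14, 7, 25, 6)

For a Dirichlet(α) prior with multinomial counts c, the posterior is Dirichlet(α + c) componentwise.
Counts are posterior − prior componentwise: 14−4=10, 22−8=14, 19−12=7, 35−10=25, 10−4=6.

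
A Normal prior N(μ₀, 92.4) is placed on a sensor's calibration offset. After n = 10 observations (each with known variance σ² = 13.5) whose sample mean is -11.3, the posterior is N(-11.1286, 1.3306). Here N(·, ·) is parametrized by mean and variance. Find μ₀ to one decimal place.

μ₀ = 0.6

With known observation variance, the Normal–Normal posterior has precision τ_n = τ₀ + n/σ² and mean μ_n = (τ₀μ₀ + (n/σ²)x̄)/τ_n.
Here τ₀ = 1/92.4 = 0.010823 and τ_data = 10/13.5 = 0.740741, so τ_n = 0.751564.
Rearranging for μ₀: μ₀ = (μ_n·τ_n − τ_data·x̄)/τ₀ = (-11.1286·0.751564 − 0.740741·-11.3) / 0.010823 = 0.006518/0.010823 ≈ 0.6.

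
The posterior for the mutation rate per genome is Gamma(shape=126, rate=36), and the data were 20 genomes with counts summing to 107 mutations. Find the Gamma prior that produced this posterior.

Gamma(shape=19, rate=16)

Gamma–Poisson conjugacy: posterior shape = α + Σxᵢ, posterior rate = β + n.
So α = 126 − 107 = 19 and β = 36 − 20 = 16.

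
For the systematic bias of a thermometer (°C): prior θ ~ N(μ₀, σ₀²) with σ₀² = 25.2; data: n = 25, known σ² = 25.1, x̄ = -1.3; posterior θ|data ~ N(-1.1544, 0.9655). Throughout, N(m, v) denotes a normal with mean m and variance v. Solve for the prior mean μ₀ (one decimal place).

The posterior mean is a precision-weighted average: μ_n = (τ₀μ₀ + τ_data·x̄)/(τ₀+τ_data), with τ₀=1/σ₀² and τ_data=n/σ².
Here τ₀ = 1/25.2 = 0.039683 and τ_data = 25/25.1 = 0.996016, so τ_n = 1.035699.
Rearranging for μ₀: μ₀ = (μ_n·τ_n − τ_data·x̄)/τ₀ = (-1.1544·1.035699 − 0.996016·-1.3) / 0.039683 = 0.099210/0.039683 ≈ 2.5.

μ₀ = 2.5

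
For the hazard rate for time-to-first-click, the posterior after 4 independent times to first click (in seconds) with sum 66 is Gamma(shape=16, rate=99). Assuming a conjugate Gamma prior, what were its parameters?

Gamma–exponential conjugacy: posterior shape = α + n, posterior rate = β + Σtᵢ.
So α = 16 − 4 = 12 and β = 99 − 66 = 33.

Gamma(shape=12, rate=33)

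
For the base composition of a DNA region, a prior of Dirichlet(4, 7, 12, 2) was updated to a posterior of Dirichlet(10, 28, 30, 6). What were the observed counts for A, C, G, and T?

For a Dirichlet(α) prior with multinomial counts c, the posterior is Dirichlet(α + c) componentwise.
Counts are posterior − prior componentwise: 10−4=6, 28−7=21, 30−12=18, 6−2=4.

counts (6, 21, 18, 4)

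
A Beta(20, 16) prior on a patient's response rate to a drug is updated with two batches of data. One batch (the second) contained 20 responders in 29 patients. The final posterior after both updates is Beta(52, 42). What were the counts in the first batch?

12 responders and 17 non-responders

Sequential conjugate updates are equivalent to a single update on the pooled data, so total successes = posterior α − prior α and total failures = posterior β − prior β.
Total across both batches: 52−20=32 responders, 42−16=26 non-responders.
Subtract the second batch: 32−20=12 responders and 26−9=17 non-responders.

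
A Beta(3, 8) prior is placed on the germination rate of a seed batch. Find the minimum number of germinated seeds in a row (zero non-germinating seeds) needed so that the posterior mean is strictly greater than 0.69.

After k germinated seeds and 0 non-germinating seeds the posterior is Beta(3+k, 8), with mean (3+k)/(3+8+k).
Set (3+k)/(11+k) > 0.69 and solve: k > (0.69·11 − 3)/(1 − 0.69) = 14.806.
The smallest integer exceeding 14.806 is 15, and checking k=15: (18)/(26) = 0.6923 > 0.69.

k = 15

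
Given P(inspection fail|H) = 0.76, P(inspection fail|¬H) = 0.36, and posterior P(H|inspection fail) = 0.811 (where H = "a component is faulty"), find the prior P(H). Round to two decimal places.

Bayes' rule in odds form gives O(H|E) = O(H)·[P(E|H)/P(E|¬H)], hence O(H) = O(H|E)/LR.
Posterior odds = 0.811/(1−0.811) = 4.2910. LR = 0.76/0.36 = 2.1111.
Prior odds = 4.2910/2.1111 = 2.0326, so P(H) = 2.0326/(1+2.0326) ≈ 0.67.

P(H) = 0.67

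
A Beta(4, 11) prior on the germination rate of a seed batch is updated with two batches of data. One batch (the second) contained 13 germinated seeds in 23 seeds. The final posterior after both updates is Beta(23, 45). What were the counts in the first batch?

6 germinated seeds and 24 non-germinating seeds

Sequential conjugate updates are equivalent to a single update on the pooled data, so total successes = posterior α − prior α and total failures = posterior β − prior β.
Total across both batches: 23−4=19 germinated seeds, 45−11=34 non-germinating seeds.
Subtract the second batch: 19−13=6 germinated seeds and 34−10=24 non-germinating seeds.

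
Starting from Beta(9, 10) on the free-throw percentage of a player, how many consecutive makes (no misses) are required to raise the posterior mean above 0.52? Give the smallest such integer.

k = 2

After k makes and 0 misses the posterior is Beta(9+k, 10), with mean (9+k)/(9+10+k).
Set (9+k)/(19+k) > 0.52 and solve: k > (0.52·19 − 9)/(1 − 0.52) = 1.833.
The smallest integer exceeding 1.833 is 2, and checking k=2: (11)/(21) = 0.5238 > 0.52.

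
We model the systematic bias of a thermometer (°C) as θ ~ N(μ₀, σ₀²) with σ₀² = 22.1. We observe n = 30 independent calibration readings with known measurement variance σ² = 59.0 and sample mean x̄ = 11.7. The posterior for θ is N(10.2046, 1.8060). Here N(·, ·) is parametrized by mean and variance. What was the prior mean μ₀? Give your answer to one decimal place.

With known observation variance, the Normal–Normal posterior has precision τ_n = τ₀ + n/σ² and mean μ_n = (τ₀μ₀ + (n/σ²)x̄)/τ_n.
Here τ₀ = 1/22.1 = 0.045249 and τ_data = 30/59.0 = 0.508475, so τ_n = 0.553724.
Rearranging for μ₀: μ₀ = (μ_n·τ_n − τ_data·x̄)/τ₀ = (10.2046·0.553724 − 0.508475·11.7) / 0.045249 = -0.298626/0.045249 ≈ -6.6.

μ₀ = -6.6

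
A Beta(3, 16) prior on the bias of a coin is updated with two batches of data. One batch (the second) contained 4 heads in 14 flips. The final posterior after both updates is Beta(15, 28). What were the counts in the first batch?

8 heads and 2 tails

Because Beta–binomial updating is additive in the counts, the combined data contributed (α_post−α_prior, β_post−β_prior) successes and failures.
Total across both batches: 15−3=12 heads, 28−16=12 tails.
Subtract the second batch: 12−4=8 heads and 12−10=2 tails.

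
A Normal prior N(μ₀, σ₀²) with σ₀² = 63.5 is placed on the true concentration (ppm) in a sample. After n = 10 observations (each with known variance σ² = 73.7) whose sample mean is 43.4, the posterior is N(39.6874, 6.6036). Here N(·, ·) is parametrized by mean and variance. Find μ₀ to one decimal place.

With known observation variance, the Normal–Normal posterior has precision τ_n = τ₀ + n/σ² and mean μ_n = (τ₀μ₀ + (n/σ²)x̄)/τ_n.
Here τ₀ = 1/63.5 = 0.015748 and τ_data = 10/73.7 = 0.135685, so τ_n = 0.151433.
Rearranging for μ₀: μ₀ = (μ_n·τ_n − τ_data·x̄)/τ₀ = (39.6874·0.151433 − 0.135685·43.4) / 0.015748 = 0.121253/0.015748 ≈ 7.7.

μ₀ = 7.7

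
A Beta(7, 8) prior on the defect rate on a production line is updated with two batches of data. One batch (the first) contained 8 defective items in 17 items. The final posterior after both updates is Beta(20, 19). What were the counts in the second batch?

Sequential conjugate updates are equivalent to a single update on the pooled data, so total successes = posterior α − prior α and total failures = posterior β − prior β.
Total across both batches: 20−7=13 defective items, 19−8=11 good items.
Subtract the first batch: 13−8=5 defective items and 11−9=2 good items.

5 defective items and 2 good items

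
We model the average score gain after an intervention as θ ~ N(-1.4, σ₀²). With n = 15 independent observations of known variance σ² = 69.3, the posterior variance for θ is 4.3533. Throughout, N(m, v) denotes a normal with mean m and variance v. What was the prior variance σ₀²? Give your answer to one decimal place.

σ₀² = 75.4

For the Normal–Normal model with known σ², precisions add: τ_n = τ₀ + n/σ².
So 1/σ₀² = 1/4.3533 − 15/69.3 = 0.229711 − 0.216450 = 0.013261.
Hence σ₀² = 1/0.013261 ≈ 75.4.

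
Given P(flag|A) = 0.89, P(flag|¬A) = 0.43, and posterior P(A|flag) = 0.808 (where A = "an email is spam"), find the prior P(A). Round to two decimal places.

P(A) = 0.67

In odds form, posterior odds = prior odds × likelihood ratio, so prior odds = posterior odds ÷ LR.
Posterior odds = 0.808/(1−0.808) = 4.2083. LR = 0.89/0.43 = 2.0698.
Prior odds = 4.2083/2.0698 = 2.0332, so P(A) = 2.0332/(1+2.0332) ≈ 0.67.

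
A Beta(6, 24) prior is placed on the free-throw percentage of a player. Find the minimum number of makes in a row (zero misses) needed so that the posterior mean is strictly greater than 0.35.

After k makes and 0 misses the posterior is Beta(6+k, 24), with mean (6+k)/(6+24+k).
Set (6+k)/(30+k) > 0.35 and solve: k > (0.35·30 − 6)/(1 − 0.35) = 6.923.
The smallest integer exceeding 6.923 is 7.

k = 7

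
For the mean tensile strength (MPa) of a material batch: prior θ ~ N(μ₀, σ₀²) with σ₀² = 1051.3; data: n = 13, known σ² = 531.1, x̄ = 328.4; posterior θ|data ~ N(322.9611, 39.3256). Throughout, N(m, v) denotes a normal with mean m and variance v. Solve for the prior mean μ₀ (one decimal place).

μ₀ = 183.0

The posterior mean is a precision-weighted average: μ_n = (τ₀μ₀ + τ_data·x̄)/(τ₀+τ_data), with τ₀=1/σ₀² and τ_data=n/σ².
Here τ₀ = 1/1051.3 = 0.000951 and τ_data = 13/531.1 = 0.024477, so τ_n = 0.025428.
Rearranging for μ₀: μ₀ = (μ_n·τ_n − τ_data·x̄)/τ₀ = (322.9611·0.025428 − 0.024477·328.4) / 0.000951 = 0.174008/0.000951 ≈ 183.0.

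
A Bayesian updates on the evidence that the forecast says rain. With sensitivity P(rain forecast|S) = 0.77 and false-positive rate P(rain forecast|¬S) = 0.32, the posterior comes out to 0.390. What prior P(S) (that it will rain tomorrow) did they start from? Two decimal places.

Bayes' rule in odds form gives O(S|E) = O(S)·[P(E|S)/P(E|¬S)], hence O(S) = O(S|E)/LR.
Posterior odds = 0.390/(1−0.390) = 0.6393. LR = 0.77/0.32 = 2.4062.
Prior odds = 0.6393/2.4062 = 0.2657, so P(S) = 0.2657/(1+0.2657) ≈ 0.21.

P(S) = 0.21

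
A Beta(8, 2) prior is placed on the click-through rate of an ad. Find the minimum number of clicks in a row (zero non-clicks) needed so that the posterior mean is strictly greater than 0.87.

k = 6

After k clicks and 0 non-clicks the posterior is Beta(8+k, 2), with mean (8+k)/(8+2+k).
Set (8+k)/(10+k) > 0.87 and solve: k > (0.87·10 − 8)/(1 − 0.87) = 5.385.
The smallest integer exceeding 5.385 is 6, and checking k=6: (14)/(16) = 0.8750 > 0.87.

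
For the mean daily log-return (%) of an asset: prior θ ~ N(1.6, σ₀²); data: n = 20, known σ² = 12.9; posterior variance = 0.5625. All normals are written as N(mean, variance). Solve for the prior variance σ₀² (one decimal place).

σ₀² = 4.4

Posterior precision equals prior precision plus data precision: 1/σ_n² = 1/σ₀² + n/σ².
So 1/σ₀² = 1/0.5625 − 20/12.9 = 1.777778 − 1.550388 = 0.227390.
Hence σ₀² = 1/0.227390 ≈ 4.4.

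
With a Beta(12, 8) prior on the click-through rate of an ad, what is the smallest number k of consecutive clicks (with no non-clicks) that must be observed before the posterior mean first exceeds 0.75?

k = 13

After k clicks and 0 non-clicks the posterior is Beta(12+k, 8), with mean (12+k)/(12+8+k).
Set (12+k)/(20+k) > 0.75 and solve: k > (0.75·20 − 12)/(1 − 0.75) = 12.000.
The smallest integer exceeding 12.000 is 13.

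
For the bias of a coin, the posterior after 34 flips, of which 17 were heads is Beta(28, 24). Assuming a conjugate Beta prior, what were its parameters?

Beta(11, 7)

A Beta(α, β) prior with s successes and f failures in binomial data gives a Beta(α+s, β+f) posterior.
So α = 28 − 17 = 11 and β = 24 − 17 = 7.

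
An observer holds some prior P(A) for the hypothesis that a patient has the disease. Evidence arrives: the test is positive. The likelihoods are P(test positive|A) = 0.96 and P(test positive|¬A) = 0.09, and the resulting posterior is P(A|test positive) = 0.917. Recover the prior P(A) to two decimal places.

P(A) = 0.51

In odds form, posterior odds = prior odds × likelihood ratio, so prior odds = posterior odds ÷ LR.
Posterior odds = 0.917/(1−0.917) = 11.0482. LR = 0.96/0.09 = 10.6667.
Prior odds = 11.0482/10.6667 = 1.0358, so P(A) = 1.0358/(1+1.0358) ≈ 0.51.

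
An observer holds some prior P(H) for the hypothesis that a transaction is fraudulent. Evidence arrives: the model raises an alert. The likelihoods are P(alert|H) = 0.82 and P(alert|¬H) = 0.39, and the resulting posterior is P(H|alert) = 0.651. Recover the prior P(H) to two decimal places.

Bayes' rule in odds form gives O(H|E) = O(H)·[P(E|H)/P(E|¬H)], hence O(H) = O(H|E)/LR.
Posterior odds = 0.651/(1−0.651) = 1.8653. LR = 0.82/0.39 = 2.1026.
Prior odds = 1.8653/2.1026 = 0.8871, so P(H) = 0.8871/(1+0.8871) ≈ 0.47.

P(H) = 0.47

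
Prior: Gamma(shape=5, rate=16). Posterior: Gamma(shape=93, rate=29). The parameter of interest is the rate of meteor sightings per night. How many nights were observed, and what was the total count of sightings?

Gamma–Poisson conjugacy: posterior shape = α + Σxᵢ, posterior rate = β + n.
Matching: Σxᵢ = 93 − 5 = 88 and n = 29 − 16 = 13.

n = 13 nights with total 88 sightings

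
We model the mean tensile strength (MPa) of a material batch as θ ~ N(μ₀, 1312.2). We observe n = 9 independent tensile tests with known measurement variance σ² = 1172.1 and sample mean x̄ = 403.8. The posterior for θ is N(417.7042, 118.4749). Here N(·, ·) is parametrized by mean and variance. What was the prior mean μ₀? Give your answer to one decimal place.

μ₀ = 557.8

The posterior mean is a precision-weighted average: μ_n = (τ₀μ₀ + τ_data·x̄)/(τ₀+τ_data), with τ₀=1/σ₀² and τ_data=n/σ².
Here τ₀ = 1/1312.2 = 0.000762 and τ_data = 9/1172.1 = 0.007679, so τ_n = 0.008441.
Rearranging for μ₀: μ₀ = (μ_n·τ_n − τ_data·x̄)/τ₀ = (417.7042·0.008441 − 0.007679·403.8) / 0.000762 = 0.425061/0.000762 ≈ 557.8.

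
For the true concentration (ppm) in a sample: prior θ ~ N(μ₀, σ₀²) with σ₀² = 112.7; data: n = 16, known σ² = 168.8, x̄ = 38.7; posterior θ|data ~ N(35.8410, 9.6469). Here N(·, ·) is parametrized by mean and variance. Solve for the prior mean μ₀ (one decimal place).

The posterior mean is a precision-weighted average: μ_n = (τ₀μ₀ + τ_data·x̄)/(τ₀+τ_data), with τ₀=1/σ₀² and τ_data=n/σ².
Here τ₀ = 1/112.7 = 0.008873 and τ_data = 16/168.8 = 0.094787, so τ_n = 0.103660.
Rearranging for μ₀: μ₀ = (μ_n·τ_n − τ_data·x̄)/τ₀ = (35.8410·0.103660 − 0.094787·38.7) / 0.008873 = 0.047021/0.008873 ≈ 5.3.

μ₀ = 5.3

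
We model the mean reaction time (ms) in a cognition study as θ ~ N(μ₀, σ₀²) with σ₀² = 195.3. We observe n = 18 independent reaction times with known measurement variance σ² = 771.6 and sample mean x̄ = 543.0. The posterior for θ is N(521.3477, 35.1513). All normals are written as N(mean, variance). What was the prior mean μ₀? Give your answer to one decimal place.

The posterior mean is a precision-weighted average: μ_n = (τ₀μ₀ + τ_data·x̄)/(τ₀+τ_data), with τ₀=1/σ₀² and τ_data=n/σ².
Here τ₀ = 1/195.3 = 0.005120 and τ_data = 18/771.6 = 0.023328, so τ_n = 0.028448.
Rearranging for μ₀: μ₀ = (μ_n·τ_n − τ_data·x̄)/τ₀ = (521.3477·0.028448 − 0.023328·543.0) / 0.005120 = 2.164195/0.005120 ≈ 422.7.

μ₀ = 422.7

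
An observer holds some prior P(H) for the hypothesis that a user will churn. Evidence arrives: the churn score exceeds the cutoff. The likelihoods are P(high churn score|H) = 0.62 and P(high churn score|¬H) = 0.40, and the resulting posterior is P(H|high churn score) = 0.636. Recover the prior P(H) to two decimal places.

P(H) = 0.53

In odds form, posterior odds = prior odds × likelihood ratio, so prior odds = posterior odds ÷ LR.
Posterior odds = 0.636/(1−0.636) = 1.7473. LR = 0.62/0.40 = 1.5500.
Prior odds = 1.7473/1.5500 = 1.1273, so P(H) = 1.1273/(1+1.1273) ≈ 0.53.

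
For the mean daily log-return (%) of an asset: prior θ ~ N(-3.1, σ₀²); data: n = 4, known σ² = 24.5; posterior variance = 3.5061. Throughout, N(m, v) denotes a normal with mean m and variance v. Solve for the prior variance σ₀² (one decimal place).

σ₀² = 8.2

Posterior precision equals prior precision plus data precision: 1/σ_n² = 1/σ₀² + n/σ².
So 1/σ₀² = 1/3.5061 − 4/24.5 = 0.285217 − 0.163265 = 0.121952.
Hence σ₀² = 1/0.121952 ≈ 8.2.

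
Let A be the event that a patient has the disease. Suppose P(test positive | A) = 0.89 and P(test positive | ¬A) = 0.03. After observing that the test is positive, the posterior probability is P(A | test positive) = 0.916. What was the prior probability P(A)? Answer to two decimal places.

P(A) = 0.27

In odds form, posterior odds = prior odds × likelihood ratio, so prior odds = posterior odds ÷ LR.
Posterior odds = 0.916/(1−0.916) = 10.9048. LR = 0.89/0.03 = 29.6667.
Prior odds = 10.9048/29.6667 = 0.3676, so P(A) = 0.3676/(1+0.3676) ≈ 0.27.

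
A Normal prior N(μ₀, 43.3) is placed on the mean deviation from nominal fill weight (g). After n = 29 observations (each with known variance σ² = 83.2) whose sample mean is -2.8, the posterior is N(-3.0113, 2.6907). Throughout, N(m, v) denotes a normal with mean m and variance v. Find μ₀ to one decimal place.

μ₀ = -6.2

With known observation variance, the Normal–Normal posterior has precision τ_n = τ₀ + n/σ² and mean μ_n = (τ₀μ₀ + (n/σ²)x̄)/τ_n.
Here τ₀ = 1/43.3 = 0.023095 and τ_data = 29/83.2 = 0.348558, so τ_n = 0.371653.
Rearranging for μ₀: μ₀ = (μ_n·τ_n − τ_data·x̄)/τ₀ = (-3.0113·0.371653 − 0.348558·-2.8) / 0.023095 = -0.143196/0.023095 ≈ -6.2.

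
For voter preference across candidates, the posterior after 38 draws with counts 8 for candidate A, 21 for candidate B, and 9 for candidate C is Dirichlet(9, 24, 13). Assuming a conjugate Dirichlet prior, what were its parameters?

For a Dirichlet(α) prior with multinomial counts c, the posterior is Dirichlet(α + c) componentwise.
Subtract each count from the matching posterior parameter: 9−8=1, 24−21=3, 13−9=4.

Dirichlet(1, 3, 4)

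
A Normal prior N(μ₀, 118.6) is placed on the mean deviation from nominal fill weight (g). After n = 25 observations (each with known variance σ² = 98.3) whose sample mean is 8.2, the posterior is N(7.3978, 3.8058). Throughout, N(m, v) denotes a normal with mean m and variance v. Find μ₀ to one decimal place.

With known observation variance, the Normal–Normal posterior has precision τ_n = τ₀ + n/σ² and mean μ_n = (τ₀μ₀ + (n/σ²)x̄)/τ_n.
Here τ₀ = 1/118.6 = 0.008432 and τ_data = 25/98.3 = 0.254323, so τ_n = 0.262755.
Rearranging for μ₀: μ₀ = (μ_n·τ_n − τ_data·x̄)/τ₀ = (7.3978·0.262755 − 0.254323·8.2) / 0.008432 = -0.141640/0.008432 ≈ -16.8.

μ₀ = -16.8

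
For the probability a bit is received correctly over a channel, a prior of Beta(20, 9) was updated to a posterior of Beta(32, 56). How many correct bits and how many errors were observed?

A Beta(α, β) prior with s successes and f failures in binomial data gives a Beta(α+s, β+f) posterior.
Match parameters: s=32−20=12, f=56−9=47.

12 correct bits and 47 errors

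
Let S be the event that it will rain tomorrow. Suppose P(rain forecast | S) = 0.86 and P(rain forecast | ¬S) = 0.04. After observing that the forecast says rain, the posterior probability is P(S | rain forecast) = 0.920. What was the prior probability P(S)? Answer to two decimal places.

P(S) = 0.35

In odds form, posterior odds = prior odds × likelihood ratio, so prior odds = posterior odds ÷ LR.
Posterior odds = 0.920/(1−0.920) = 11.5000. LR = 0.86/0.04 = 21.5000.
Prior odds = 11.5000/21.5000 = 0.5349, so P(S) = 0.5349/(1+0.5349) ≈ 0.35.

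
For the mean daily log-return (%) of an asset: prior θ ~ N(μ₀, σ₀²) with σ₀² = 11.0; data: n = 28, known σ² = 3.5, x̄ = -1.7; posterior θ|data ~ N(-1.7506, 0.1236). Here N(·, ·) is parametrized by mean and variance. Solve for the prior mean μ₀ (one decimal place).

The posterior mean is a precision-weighted average: μ_n = (τ₀μ₀ + τ_data·x̄)/(τ₀+τ_data), with τ₀=1/σ₀² and τ_data=n/σ².
Here τ₀ = 1/11.0 = 0.090909 and τ_data = 28/3.5 = 8.000000, so τ_n = 8.090909.
Rearranging for μ₀: μ₀ = (μ_n·τ_n − τ_data·x̄)/τ₀ = (-1.7506·8.090909 − 8.000000·-1.7) / 0.090909 = -0.563945/0.090909 ≈ -6.2.

μ₀ = -6.2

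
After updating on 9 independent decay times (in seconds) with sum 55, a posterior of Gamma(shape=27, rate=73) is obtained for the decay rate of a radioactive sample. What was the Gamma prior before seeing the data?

For an exponential likelihood with a Gamma(α, β) prior on the rate, n observations with total T give posterior Gamma(α+n, β+T).
So α = 27 − 9 = 18 and β = 73 − 55 = 18.

Gamma(shape=18, rate=18)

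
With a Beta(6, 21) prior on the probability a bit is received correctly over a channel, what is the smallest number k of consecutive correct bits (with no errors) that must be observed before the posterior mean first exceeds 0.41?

After k correct bits and 0 errors the posterior is Beta(6+k, 21), with mean (6+k)/(6+21+k).
Set (6+k)/(27+k) > 0.41 and solve: k > (0.41·27 − 6)/(1 − 0.41) = 8.593.
The smallest integer exceeding 8.593 is 9.

k = 9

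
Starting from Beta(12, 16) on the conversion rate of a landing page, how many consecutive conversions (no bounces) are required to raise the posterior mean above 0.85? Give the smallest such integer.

After k conversions and 0 bounces the posterior is Beta(12+k, 16), with mean (12+k)/(12+16+k).
Set (12+k)/(28+k) > 0.85 and solve: k > (0.85·28 − 12)/(1 − 0.85) = 78.667.
The smallest integer exceeding 78.667 is 79.

k = 79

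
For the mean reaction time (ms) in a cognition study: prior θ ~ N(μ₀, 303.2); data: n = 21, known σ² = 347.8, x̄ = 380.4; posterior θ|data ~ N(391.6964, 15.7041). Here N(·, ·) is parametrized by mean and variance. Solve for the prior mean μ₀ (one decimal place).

μ₀ = 598.5

With known observation variance, the Normal–Normal posterior has precision τ_n = τ₀ + n/σ² and mean μ_n = (τ₀μ₀ + (n/σ²)x̄)/τ_n.
Here τ₀ = 1/303.2 = 0.003298 and τ_data = 21/347.8 = 0.060380, so τ_n = 0.063678.
Rearranging for μ₀: μ₀ = (μ_n·τ_n − τ_data·x̄)/τ₀ = (391.6964·0.063678 − 0.060380·380.4) / 0.003298 = 1.973891/0.003298 ≈ 598.5.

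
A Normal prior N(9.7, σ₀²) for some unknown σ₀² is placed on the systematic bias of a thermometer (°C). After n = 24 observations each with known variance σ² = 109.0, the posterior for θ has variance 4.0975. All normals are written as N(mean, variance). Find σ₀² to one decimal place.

For the Normal–Normal model with known σ², precisions add: τ_n = τ₀ + n/σ².
So 1/σ₀² = 1/4.0975 − 24/109.0 = 0.244051 − 0.220183 = 0.023868.
Hence σ₀² = 1/0.023868 ≈ 41.9.

σ₀² = 41.9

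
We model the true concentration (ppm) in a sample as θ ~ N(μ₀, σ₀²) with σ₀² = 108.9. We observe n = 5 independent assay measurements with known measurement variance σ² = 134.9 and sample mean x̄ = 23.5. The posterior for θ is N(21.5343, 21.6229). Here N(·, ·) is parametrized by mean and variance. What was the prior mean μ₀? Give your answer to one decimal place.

μ₀ = 13.6

The posterior mean is a precision-weighted average: μ_n = (τ₀μ₀ + τ_data·x̄)/(τ₀+τ_data), with τ₀=1/σ₀² and τ_data=n/σ².
Here τ₀ = 1/108.9 = 0.009183 and τ_data = 5/134.9 = 0.037064, so τ_n = 0.046247.
Rearranging for μ₀: μ₀ = (μ_n·τ_n − τ_data·x̄)/τ₀ = (21.5343·0.046247 − 0.037064·23.5) / 0.009183 = 0.124893/0.009183 ≈ 13.6.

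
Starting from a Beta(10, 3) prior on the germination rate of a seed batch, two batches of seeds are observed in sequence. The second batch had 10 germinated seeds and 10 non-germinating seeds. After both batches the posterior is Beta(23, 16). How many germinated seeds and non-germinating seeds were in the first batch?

Sequential conjugate updates are equivalent to a single update on the pooled data, so total successes = posterior α − prior α and total failures = posterior β − prior β.
Total across both batches: 23−10=13 germinated seeds, 16−3=13 non-germinating seeds.
Subtract the second batch: 13−10=3 germinated seeds and 13−10=3 non-germinating seeds.

3 germinated seeds and 3 non-germinating seeds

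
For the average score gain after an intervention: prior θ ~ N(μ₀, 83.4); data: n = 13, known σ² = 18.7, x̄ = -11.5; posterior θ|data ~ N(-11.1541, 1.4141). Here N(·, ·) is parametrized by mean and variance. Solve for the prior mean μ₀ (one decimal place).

μ₀ = 8.9

The posterior mean is a precision-weighted average: μ_n = (τ₀μ₀ + τ_data·x̄)/(τ₀+τ_data), with τ₀=1/σ₀² and τ_data=n/σ².
Here τ₀ = 1/83.4 = 0.011990 and τ_data = 13/18.7 = 0.695187, so τ_n = 0.707177.
Rearranging for μ₀: μ₀ = (μ_n·τ_n − τ_data·x̄)/τ₀ = (-11.1541·0.707177 − 0.695187·-11.5) / 0.011990 = 0.106728/0.011990 ≈ 8.9.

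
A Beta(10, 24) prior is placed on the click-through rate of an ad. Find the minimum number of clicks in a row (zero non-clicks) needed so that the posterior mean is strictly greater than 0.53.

After k clicks and 0 non-clicks the posterior is Beta(10+k, 24), with mean (10+k)/(10+24+k).
Set (10+k)/(34+k) > 0.53 and solve: k > (0.53·34 − 10)/(1 − 0.53) = 17.064.
The smallest integer exceeding 17.064 is 18.

k = 18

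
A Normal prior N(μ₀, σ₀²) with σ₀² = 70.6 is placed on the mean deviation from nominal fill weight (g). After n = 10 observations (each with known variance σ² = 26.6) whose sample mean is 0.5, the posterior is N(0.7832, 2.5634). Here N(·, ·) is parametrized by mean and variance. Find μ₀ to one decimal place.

μ₀ = 8.3

With known observation variance, the Normal–Normal posterior has precision τ_n = τ₀ + n/σ² and mean μ_n = (τ₀μ₀ + (n/σ²)x̄)/τ_n.
Here τ₀ = 1/70.6 = 0.014164 and τ_data = 10/26.6 = 0.375940, so τ_n = 0.390104.
Rearranging for μ₀: μ₀ = (μ_n·τ_n − τ_data·x̄)/τ₀ = (0.7832·0.390104 − 0.375940·0.5) / 0.014164 = 0.117559/0.014164 ≈ 8.3.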